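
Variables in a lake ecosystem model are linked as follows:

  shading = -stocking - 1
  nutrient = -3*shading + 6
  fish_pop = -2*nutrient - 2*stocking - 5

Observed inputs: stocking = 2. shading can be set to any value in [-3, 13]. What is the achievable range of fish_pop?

Intervening on shading fixes its value directly, overriding its dependence on stocking.
Substituting into the fish_pop equation gives fish_pop = 6*shading - 21.
Linear in shading, so extremes are at the endpoints: shading = -3 gives fish_pop = -39; shading = 13 gives fish_pop = 57.

-39 to 57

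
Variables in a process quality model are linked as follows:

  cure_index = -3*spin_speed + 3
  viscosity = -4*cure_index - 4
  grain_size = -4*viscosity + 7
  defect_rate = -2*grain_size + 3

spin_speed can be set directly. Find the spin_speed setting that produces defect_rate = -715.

spin_speed = -6

Substituting into the viscosity equation gives viscosity = 12*spin_speed - 16.
Substituting into the grain_size equation gives grain_size = -48*spin_speed + 71.
This gives defect_rate = 96*spin_speed - 139.
Solve 96*spin_speed - 139 = -715: spin_speed = (-715 + 139) / 96 = -6.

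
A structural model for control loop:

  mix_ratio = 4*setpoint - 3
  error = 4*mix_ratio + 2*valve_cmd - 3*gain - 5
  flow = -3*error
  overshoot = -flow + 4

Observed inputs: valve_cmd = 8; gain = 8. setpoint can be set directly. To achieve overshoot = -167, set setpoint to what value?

Substituting into the error equation gives error = 16*setpoint - 25.
Substituting into the flow equation gives flow = -48*setpoint + 75.
Substituting into the overshoot equation gives overshoot = 48*setpoint - 71.
Solve 48*setpoint - 71 = -167: setpoint = (-167 + 71) / 48 = -2.

setpoint = -2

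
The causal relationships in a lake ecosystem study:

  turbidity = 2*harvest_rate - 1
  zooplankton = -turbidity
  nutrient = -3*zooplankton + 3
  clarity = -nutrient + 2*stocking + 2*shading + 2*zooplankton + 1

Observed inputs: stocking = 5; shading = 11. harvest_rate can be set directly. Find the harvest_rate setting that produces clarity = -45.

Substituting into the zooplankton equation gives zooplankton = -2*harvest_rate + 1.
So nutrient = 6*harvest_rate.
Substituting into the clarity equation gives clarity = -10*harvest_rate + 35.
Solve -10*harvest_rate + 35 = -45: harvest_rate = (-45 - 35) / -10 = 8.

harvest_rate = 8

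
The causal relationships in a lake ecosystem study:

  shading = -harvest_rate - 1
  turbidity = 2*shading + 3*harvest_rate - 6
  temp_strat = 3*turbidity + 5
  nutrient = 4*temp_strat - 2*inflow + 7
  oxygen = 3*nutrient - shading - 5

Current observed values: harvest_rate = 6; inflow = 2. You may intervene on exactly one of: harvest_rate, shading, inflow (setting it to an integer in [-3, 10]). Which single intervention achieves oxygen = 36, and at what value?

Intervening on harvest_rate: with other inputs at their observed values, oxygen = 37*harvest_rate - 223. Solving for 36 gives harvest_rate = 7, within [-3, 10].
Intervening on shading: oxygen = 71*shading + 496. Reaching 36 requires shading = -460/71, not an integer.
Intervening on inflow: oxygen = -6*inflow + 11. Reaching 36 requires inflow = -25/6, not an integer.

set harvest_rate = 7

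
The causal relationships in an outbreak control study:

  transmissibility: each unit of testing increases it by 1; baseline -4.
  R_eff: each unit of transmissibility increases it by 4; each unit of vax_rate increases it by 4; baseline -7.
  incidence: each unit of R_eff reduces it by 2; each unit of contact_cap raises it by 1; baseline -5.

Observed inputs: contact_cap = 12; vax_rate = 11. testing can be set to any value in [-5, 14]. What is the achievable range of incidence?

-147 to 5

Substituting into the R_eff equation gives R_eff = 4*testing + 21.
This gives incidence = -8*testing - 35.
Linear in testing, so extremes are at the endpoints: testing = -5 gives incidence = 5; testing = 14 gives incidence = -147.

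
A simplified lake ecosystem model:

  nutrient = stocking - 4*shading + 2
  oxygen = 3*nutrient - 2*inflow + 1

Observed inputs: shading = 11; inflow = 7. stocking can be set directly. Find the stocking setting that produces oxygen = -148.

Substituting into the nutrient equation gives nutrient = stocking - 42.
This gives oxygen = 3*stocking - 139.
Solve 3*stocking - 139 = -148: stocking = (-148 + 139) / 3 = -3.

stocking = -3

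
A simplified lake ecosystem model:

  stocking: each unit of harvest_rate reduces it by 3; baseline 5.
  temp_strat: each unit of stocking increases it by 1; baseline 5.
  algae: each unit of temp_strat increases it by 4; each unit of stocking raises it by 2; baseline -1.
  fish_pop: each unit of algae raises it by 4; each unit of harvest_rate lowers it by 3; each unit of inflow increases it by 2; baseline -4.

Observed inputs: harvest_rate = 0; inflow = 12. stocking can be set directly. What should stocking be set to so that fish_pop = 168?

stocking = 3

Intervening on stocking fixes its value directly, overriding its dependence on harvest_rate.
Substituting into the algae equation gives algae = 6*stocking + 19.
Substituting into the fish_pop equation gives fish_pop = 24*stocking + 96.
Solve 24*stocking + 96 = 168: stocking = (168 - 96) / 24 = 3.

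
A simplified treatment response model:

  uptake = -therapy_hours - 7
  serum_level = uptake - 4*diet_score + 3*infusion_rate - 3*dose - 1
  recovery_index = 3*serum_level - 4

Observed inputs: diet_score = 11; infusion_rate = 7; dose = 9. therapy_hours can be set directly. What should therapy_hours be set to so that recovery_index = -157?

Substituting into the serum_level equation gives serum_level = -therapy_hours - 58.
recovery_index becomes -3*therapy_hours - 178.
Solve -3*therapy_hours - 178 = -157: therapy_hours = (-157 + 178) / -3 = -7.

therapy_hours = -7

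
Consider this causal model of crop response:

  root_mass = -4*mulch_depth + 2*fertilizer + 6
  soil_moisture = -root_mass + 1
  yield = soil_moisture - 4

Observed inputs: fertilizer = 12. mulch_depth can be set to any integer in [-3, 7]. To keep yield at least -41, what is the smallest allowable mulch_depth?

mulch_depth = -2

Substituting into the root_mass equation gives root_mass = -4*mulch_depth + 30.
soil_moisture becomes 4*mulch_depth - 29.
This gives yield = 4*mulch_depth - 33.
Require 4*mulch_depth - 33 ≥ -41, so mulch_depth ≥ -2.
The smallest integer in [-3, 7] satisfying this is -2.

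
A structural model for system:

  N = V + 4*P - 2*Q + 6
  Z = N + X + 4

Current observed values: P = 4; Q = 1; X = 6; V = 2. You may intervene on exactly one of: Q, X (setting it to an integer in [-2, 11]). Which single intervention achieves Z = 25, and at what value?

Intervening on Q: Z = -2*Q + 34. Reaching 25 requires Q = 9/2, not an integer.
Intervening on X: with other inputs at their observed values, Z = X + 26. Solving for 25 gives X = -1, within [-2, 11].

set X = -1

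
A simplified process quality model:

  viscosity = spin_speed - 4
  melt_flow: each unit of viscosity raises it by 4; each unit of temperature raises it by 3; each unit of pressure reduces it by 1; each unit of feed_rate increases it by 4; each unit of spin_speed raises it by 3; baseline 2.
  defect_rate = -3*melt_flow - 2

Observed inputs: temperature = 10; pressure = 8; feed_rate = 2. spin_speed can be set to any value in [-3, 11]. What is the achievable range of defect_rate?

-281 to 13

Substituting into the melt_flow equation gives melt_flow = 7*spin_speed + 16.
Substituting into the defect_rate equation gives defect_rate = -21*spin_speed - 50.
Linear in spin_speed, so extremes are at the endpoints: spin_speed = -3 gives defect_rate = 13; spin_speed = 11 gives defect_rate = -281.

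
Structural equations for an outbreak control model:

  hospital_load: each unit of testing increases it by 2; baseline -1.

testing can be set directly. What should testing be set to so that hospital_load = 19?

testing = 10

Solve 2*testing - 1 = 19: testing = (19 + 1) / 2 = 10.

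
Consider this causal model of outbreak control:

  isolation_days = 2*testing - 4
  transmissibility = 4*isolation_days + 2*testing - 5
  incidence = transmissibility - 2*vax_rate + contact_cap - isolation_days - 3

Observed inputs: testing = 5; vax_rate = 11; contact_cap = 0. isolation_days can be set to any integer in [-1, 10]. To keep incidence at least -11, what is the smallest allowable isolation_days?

isolation_days = 3

Intervening on isolation_days fixes its value directly, overriding its dependence on testing.
Substituting into the transmissibility equation gives transmissibility = 4*isolation_days + 5.
Substituting into the incidence equation gives incidence = 3*isolation_days - 20.
Require 3*isolation_days - 20 ≥ -11, so isolation_days ≥ 3.
The smallest integer in [-1, 10] satisfying this is 3.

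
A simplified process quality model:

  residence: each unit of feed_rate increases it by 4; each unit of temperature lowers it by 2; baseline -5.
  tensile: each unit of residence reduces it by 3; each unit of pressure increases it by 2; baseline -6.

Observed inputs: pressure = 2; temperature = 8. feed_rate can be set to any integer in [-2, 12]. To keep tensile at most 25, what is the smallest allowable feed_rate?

feed_rate = 3

Substituting into the residence equation gives residence = 4*feed_rate - 21.
So tensile = -12*feed_rate + 61.
Require -12*feed_rate + 61 ≤ 25, so feed_rate ≥ 3.
The smallest integer in [-2, 12] satisfying this is 3.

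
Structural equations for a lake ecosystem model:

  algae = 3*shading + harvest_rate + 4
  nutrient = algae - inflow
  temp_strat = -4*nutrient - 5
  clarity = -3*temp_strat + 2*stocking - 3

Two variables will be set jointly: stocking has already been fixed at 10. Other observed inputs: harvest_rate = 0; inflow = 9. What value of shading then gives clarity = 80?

With stocking held at 10:
Substituting into the algae equation gives algae = 3*shading + 4.
Substituting into the nutrient equation gives nutrient = 3*shading - 5.
So temp_strat = -12*shading + 15.
Substituting into the clarity equation gives clarity = 36*shading - 28.
Solve 36*shading - 28 = 80: shading = (80 + 28) / 36 = 3.

shading = 3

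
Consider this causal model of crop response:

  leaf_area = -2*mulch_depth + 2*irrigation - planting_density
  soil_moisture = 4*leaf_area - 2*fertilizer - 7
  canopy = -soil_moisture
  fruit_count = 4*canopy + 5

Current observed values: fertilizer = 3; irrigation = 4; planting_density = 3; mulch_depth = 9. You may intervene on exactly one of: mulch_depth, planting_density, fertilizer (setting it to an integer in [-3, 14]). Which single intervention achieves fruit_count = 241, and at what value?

Intervening on mulch_depth: fruit_count = 32*mulch_depth - 23. Reaching 241 requires mulch_depth = 33/4, not an integer.
Intervening on planting_density: fruit_count = 16*planting_density + 217. Reaching 241 requires planting_density = 3/2, not an integer.
Intervening on fertilizer: with other inputs at their observed values, fruit_count = 8*fertilizer + 241. Solving for 241 gives fertilizer = 0, within [-3, 14].

set fertilizer = 0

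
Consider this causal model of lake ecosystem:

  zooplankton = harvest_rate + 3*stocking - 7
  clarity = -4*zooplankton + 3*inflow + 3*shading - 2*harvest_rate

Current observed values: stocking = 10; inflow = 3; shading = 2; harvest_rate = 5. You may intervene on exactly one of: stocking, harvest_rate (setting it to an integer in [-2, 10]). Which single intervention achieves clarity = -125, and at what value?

set harvest_rate = 8

Intervening on stocking: clarity = -12*stocking + 13. Reaching -125 requires stocking = 23/2, not an integer.
Intervening on harvest_rate: with other inputs at their observed values, clarity = -6*harvest_rate - 77. Solving for -125 gives harvest_rate = 8, within [-2, 10].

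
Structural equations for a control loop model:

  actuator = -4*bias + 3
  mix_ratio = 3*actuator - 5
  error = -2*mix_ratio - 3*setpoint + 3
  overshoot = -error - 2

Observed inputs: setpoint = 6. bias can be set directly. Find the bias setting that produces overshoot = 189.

Substituting into the mix_ratio equation gives mix_ratio = -12*bias + 4.
So error = 24*bias - 23.
So overshoot = -24*bias + 21.
Solve -24*bias + 21 = 189: bias = (189 - 21) / -24 = -7.

bias = -7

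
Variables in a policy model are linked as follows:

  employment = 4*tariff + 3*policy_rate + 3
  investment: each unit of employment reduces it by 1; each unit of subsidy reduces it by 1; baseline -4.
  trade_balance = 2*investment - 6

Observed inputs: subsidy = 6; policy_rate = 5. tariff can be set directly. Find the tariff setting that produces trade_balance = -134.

tariff = 9

Substituting into the employment equation gives employment = 4*tariff + 18.
This gives investment = -4*tariff - 28.
So trade_balance = -8*tariff - 62.
Solve -8*tariff - 62 = -134: tariff = (-134 + 62) / -8 = 9.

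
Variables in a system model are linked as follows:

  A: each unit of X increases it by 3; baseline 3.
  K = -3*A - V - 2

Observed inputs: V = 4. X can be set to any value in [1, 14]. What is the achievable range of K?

Substituting into the K equation gives K = -9*X - 15.
Linear in X, so extremes are at the endpoints: X = 1 gives K = -24; X = 14 gives K = -141.

-141 to -24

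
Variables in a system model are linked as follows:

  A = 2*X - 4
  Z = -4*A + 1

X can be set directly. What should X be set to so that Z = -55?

Substituting into the Z equation gives Z = -8*X + 17.
Solve -8*X + 17 = -55: X = (-55 - 17) / -8 = 9.

X = 9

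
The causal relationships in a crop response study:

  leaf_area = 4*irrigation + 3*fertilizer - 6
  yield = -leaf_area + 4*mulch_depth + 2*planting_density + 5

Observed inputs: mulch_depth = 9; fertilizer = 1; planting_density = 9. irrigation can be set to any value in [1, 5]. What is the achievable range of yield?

42 to 58

Substituting into the leaf_area equation gives leaf_area = 4*irrigation - 3.
So yield = -4*irrigation + 62.
Linear in irrigation, so extremes are at the endpoints: irrigation = 1 gives yield = 58; irrigation = 5 gives yield = 42.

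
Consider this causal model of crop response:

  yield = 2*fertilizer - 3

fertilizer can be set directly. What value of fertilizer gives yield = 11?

fertilizer = 7

Solve 2*fertilizer - 3 = 11: fertilizer = (11 + 3) / 2 = 7.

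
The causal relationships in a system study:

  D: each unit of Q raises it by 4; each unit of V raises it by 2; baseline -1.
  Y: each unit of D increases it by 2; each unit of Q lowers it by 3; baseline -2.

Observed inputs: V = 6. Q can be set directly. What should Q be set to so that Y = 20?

Q = 0

Substituting into the D equation gives D = 4*Q + 11.
Substituting into the Y equation gives Y = 5*Q + 20.
Solve 5*Q + 20 = 20: Q = (20 - 20) / 5 = 0.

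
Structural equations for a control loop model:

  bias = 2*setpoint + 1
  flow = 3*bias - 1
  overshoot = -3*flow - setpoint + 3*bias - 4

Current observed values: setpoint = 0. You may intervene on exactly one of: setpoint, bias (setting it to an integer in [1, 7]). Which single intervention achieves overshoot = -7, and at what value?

Intervening on setpoint: overshoot = -13*setpoint - 7. Reaching -7 requires setpoint = 0, outside [1, 7].
Intervening on bias: with other inputs at their observed values, overshoot = -6*bias - 1. Solving for -7 gives bias = 1, within [1, 7].

set bias = 1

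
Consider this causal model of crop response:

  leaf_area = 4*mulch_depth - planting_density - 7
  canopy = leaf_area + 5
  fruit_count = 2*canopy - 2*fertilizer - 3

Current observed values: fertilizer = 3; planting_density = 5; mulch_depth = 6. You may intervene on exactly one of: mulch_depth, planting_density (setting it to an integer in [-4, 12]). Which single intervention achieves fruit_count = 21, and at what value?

Intervening on mulch_depth: fruit_count = 8*mulch_depth - 23. Reaching 21 requires mulch_depth = 11/2, not an integer.
Intervening on planting_density: with other inputs at their observed values, fruit_count = -2*planting_density + 35. Solving for 21 gives planting_density = 7, within [-4, 12].

set planting_density = 7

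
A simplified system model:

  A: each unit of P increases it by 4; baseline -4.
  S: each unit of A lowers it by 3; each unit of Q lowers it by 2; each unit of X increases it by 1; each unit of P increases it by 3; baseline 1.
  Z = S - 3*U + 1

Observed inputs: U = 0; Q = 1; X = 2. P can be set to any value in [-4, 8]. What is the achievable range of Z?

Substituting into the S equation gives S = -9*P + 13.
Z becomes -9*P + 14.
Linear in P, so extremes are at the endpoints: P = -4 gives Z = 50; P = 8 gives Z = -58.

-58 to 50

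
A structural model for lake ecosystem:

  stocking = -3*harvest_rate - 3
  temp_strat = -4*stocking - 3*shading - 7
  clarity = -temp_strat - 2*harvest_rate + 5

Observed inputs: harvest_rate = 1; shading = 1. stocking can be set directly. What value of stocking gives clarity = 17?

Intervening on stocking fixes its value directly, overriding its dependence on harvest_rate.
Substituting into the temp_strat equation gives temp_strat = -4*stocking - 10.
This gives clarity = 4*stocking + 13.
Solve 4*stocking + 13 = 17: stocking = (17 - 13) / 4 = 1.

stocking = 1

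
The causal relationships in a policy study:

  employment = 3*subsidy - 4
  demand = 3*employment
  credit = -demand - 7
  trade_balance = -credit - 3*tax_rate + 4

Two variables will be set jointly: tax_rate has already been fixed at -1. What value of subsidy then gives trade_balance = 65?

With tax_rate held at -1:
Substituting into the demand equation gives demand = 9*subsidy - 12.
credit becomes -9*subsidy + 5.
trade_balance becomes 9*subsidy + 2.
Solve 9*subsidy + 2 = 65: subsidy = (65 - 2) / 9 = 7.

subsidy = 7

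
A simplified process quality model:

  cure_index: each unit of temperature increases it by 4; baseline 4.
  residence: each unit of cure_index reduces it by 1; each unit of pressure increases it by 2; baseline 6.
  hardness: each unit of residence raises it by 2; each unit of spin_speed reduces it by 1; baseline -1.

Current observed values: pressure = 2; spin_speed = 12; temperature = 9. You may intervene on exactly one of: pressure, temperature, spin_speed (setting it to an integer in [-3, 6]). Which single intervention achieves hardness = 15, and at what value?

set temperature = -2

Intervening on pressure: hardness = 4*pressure - 81. Reaching 15 requires pressure = 24, outside [-3, 6].
Intervening on temperature: with other inputs at their observed values, hardness = -8*temperature - 1. Solving for 15 gives temperature = -2, within [-3, 6].
Intervening on spin_speed: hardness = -spin_speed - 61. Reaching 15 requires spin_speed = -76, outside [-3, 6].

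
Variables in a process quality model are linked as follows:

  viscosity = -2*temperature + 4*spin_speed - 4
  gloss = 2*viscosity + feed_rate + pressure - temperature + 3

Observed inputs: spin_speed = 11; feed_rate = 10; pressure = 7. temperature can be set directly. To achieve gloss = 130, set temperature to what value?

Substituting into the viscosity equation gives viscosity = -2*temperature + 40.
gloss becomes -5*temperature + 100.
Solve -5*temperature + 100 = 130: temperature = (130 - 100) / -5 = -6.

temperature = -6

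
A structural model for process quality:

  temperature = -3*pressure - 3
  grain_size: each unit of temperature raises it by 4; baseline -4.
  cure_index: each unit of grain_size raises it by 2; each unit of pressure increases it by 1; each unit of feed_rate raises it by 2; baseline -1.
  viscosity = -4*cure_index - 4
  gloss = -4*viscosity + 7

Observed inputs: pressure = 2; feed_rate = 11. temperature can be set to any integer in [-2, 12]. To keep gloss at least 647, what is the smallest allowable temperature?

Intervening on temperature fixes its value directly, overriding its dependence on pressure.
Substituting into the cure_index equation gives cure_index = 8*temperature + 15.
Substituting into the viscosity equation gives viscosity = -32*temperature - 64.
Substituting into the gloss equation gives gloss = 128*temperature + 263.
Require 128*temperature + 263 ≥ 647, so temperature ≥ 3.
The smallest integer in [-2, 12] satisfying this is 3.

temperature = 3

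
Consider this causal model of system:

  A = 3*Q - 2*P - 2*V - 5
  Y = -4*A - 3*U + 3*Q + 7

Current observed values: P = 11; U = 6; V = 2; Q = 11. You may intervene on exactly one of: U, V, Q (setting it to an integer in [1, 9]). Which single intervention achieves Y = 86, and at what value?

Intervening on U: Y = -3*U + 32. Reaching 86 requires U = -18, outside [1, 9].
Intervening on V: Y = 8*V - 2. Reaching 86 requires V = 11, outside [1, 9].
Intervening on Q: with other inputs at their observed values, Y = -9*Q + 113. Solving for 86 gives Q = 3, within [1, 9].

set Q = 3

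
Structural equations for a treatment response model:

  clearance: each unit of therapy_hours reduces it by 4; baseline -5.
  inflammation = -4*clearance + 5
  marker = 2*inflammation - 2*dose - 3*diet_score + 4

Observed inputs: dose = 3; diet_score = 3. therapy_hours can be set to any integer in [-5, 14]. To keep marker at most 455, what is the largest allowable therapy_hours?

Substituting into the inflammation equation gives inflammation = 16*therapy_hours + 25.
marker becomes 32*therapy_hours + 39.
Require 32*therapy_hours + 39 ≤ 455, so therapy_hours ≤ 13.
The largest integer in [-5, 14] satisfying this is 13.

therapy_hours = 13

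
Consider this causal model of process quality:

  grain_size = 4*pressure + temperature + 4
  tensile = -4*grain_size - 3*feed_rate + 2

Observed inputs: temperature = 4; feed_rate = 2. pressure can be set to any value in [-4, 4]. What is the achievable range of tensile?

Substituting into the grain_size equation gives grain_size = 4*pressure + 8.
Substituting into the tensile equation gives tensile = -16*pressure - 36.
Linear in pressure, so extremes are at the endpoints: pressure = -4 gives tensile = 28; pressure = 4 gives tensile = -100.

-100 to 28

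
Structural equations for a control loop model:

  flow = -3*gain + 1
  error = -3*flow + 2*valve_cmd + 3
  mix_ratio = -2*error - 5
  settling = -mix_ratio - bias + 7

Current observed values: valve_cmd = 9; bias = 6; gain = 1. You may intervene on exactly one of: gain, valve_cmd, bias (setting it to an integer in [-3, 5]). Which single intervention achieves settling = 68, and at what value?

set bias = -2

Intervening on gain: settling = 18*gain + 42. Reaching 68 requires gain = 13/9, not an integer.
Intervening on valve_cmd: settling = 4*valve_cmd + 24. Reaching 68 requires valve_cmd = 11, outside [-3, 5].
Intervening on bias: with other inputs at their observed values, settling = -bias + 66. Solving for 68 gives bias = -2, within [-3, 5].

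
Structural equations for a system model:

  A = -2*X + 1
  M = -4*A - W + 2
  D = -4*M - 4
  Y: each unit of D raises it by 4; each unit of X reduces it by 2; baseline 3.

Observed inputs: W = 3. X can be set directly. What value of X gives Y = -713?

Substituting into the M equation gives M = 8*X - 5.
Substituting into the D equation gives D = -32*X + 16.
This gives Y = -130*X + 67.
Solve -130*X + 67 = -713: X = (-713 - 67) / -130 = 6.

X = 6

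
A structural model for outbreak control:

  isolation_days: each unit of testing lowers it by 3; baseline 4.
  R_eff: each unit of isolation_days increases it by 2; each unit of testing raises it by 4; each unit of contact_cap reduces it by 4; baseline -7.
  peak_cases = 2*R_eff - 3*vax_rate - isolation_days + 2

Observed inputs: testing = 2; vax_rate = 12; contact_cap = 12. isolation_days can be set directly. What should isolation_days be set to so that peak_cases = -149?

Intervening on isolation_days fixes its value directly, overriding its dependence on testing.
Substituting into the R_eff equation gives R_eff = 2*isolation_days - 47.
peak_cases becomes 3*isolation_days - 128.
Solve 3*isolation_days - 128 = -149: isolation_days = (-149 + 128) / 3 = -7.

isolation_days = -7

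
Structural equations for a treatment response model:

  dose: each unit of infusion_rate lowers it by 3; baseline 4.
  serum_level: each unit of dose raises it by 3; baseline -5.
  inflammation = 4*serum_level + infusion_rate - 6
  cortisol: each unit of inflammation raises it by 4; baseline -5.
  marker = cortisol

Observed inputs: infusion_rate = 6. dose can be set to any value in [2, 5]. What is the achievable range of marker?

11 to 155

Intervening on dose fixes its value directly, overriding its dependence on infusion_rate.
Substituting into the inflammation equation gives inflammation = 12*dose - 20.
Substituting into the cortisol equation gives cortisol = 48*dose - 85.
Substituting into the marker equation gives marker = 48*dose - 85.
Linear in dose, so extremes are at the endpoints: dose = 2 gives marker = 11; dose = 5 gives marker = 155.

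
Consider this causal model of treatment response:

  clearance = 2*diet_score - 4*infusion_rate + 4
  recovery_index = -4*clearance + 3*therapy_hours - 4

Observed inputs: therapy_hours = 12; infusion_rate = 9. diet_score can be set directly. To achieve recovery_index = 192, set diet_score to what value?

diet_score = -4

Substituting into the clearance equation gives clearance = 2*diet_score - 32.
Substituting into the recovery_index equation gives recovery_index = -8*diet_score + 160.
Solve -8*diet_score + 160 = 192: diet_score = (192 - 160) / -8 = -4.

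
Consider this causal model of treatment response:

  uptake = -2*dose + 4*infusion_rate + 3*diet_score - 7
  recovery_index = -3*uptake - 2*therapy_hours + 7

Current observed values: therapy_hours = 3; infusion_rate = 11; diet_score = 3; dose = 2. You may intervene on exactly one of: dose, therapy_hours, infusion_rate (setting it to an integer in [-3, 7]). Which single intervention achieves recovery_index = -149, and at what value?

set dose = -2

Intervening on dose: with other inputs at their observed values, recovery_index = 6*dose - 137. Solving for -149 gives dose = -2, within [-3, 7].
Intervening on therapy_hours: recovery_index = -2*therapy_hours - 119. Reaching -149 requires therapy_hours = 15, outside [-3, 7].
Intervening on infusion_rate: recovery_index = -12*infusion_rate + 7. Reaching -149 requires infusion_rate = 13, outside [-3, 7].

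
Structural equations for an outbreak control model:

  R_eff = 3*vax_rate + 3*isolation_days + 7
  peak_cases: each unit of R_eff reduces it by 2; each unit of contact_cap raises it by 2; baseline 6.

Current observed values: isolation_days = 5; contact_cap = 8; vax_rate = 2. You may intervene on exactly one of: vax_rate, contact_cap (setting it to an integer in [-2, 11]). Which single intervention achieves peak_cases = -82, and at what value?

Intervening on vax_rate: with other inputs at their observed values, peak_cases = -6*vax_rate - 22. Solving for -82 gives vax_rate = 10, within [-2, 11].
Intervening on contact_cap: peak_cases = 2*contact_cap - 50. Reaching -82 requires contact_cap = -16, outside [-2, 11].

set vax_rate = 10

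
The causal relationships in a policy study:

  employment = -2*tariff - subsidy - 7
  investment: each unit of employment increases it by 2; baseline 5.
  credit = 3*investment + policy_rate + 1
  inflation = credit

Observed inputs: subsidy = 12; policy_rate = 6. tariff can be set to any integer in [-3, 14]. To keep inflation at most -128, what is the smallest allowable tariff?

tariff = 3

Substituting into the employment equation gives employment = -2*tariff - 19.
Substituting into the investment equation gives investment = -4*tariff - 33.
Substituting into the credit equation gives credit = -12*tariff - 92.
inflation becomes -12*tariff - 92.
Require -12*tariff - 92 ≤ -128, so tariff ≥ 3.
The smallest integer in [-3, 14] satisfying this is 3.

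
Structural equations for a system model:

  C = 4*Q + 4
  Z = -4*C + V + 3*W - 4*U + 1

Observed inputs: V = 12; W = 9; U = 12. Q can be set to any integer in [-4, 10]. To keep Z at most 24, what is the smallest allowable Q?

Q = -3

Substituting into the Z equation gives Z = -16*Q - 24.
Require -16*Q - 24 ≤ 24, so Q ≥ -3.
The smallest integer in [-4, 10] satisfying this is -3.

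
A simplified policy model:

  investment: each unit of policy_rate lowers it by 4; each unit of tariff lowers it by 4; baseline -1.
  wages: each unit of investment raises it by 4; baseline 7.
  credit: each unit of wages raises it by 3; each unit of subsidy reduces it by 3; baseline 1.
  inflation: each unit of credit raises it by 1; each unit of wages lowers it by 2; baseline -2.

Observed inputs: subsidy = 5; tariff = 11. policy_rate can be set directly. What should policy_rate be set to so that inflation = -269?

Substituting into the investment equation gives investment = -4*policy_rate - 45.
So wages = -16*policy_rate - 173.
This gives credit = -48*policy_rate - 533.
Substituting into the inflation equation gives inflation = -16*policy_rate - 189.
Solve -16*policy_rate - 189 = -269: policy_rate = (-269 + 189) / -16 = 5.

policy_rate = 5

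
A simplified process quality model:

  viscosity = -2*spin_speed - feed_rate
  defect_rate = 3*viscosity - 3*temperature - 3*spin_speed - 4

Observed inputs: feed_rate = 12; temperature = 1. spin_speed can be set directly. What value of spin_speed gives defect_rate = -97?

Substituting into the viscosity equation gives viscosity = -2*spin_speed - 12.
Substituting into the defect_rate equation gives defect_rate = -9*spin_speed - 43.
Solve -9*spin_speed - 43 = -97: spin_speed = (-97 + 43) / -9 = 6.

spin_speed = 6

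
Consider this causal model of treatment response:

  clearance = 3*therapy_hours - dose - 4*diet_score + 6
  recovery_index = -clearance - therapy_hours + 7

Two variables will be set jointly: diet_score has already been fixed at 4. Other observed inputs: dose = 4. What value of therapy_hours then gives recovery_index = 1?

therapy_hours = 5

With diet_score held at 4:
Substituting into the clearance equation gives clearance = 3*therapy_hours - 14.
Substituting into the recovery_index equation gives recovery_index = -4*therapy_hours + 21.
Solve -4*therapy_hours + 21 = 1: therapy_hours = (1 - 21) / -4 = 5.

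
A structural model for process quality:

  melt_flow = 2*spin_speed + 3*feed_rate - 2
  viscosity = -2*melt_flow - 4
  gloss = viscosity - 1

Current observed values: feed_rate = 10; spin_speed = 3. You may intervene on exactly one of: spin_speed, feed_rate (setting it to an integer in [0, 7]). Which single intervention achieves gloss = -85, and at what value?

set spin_speed = 6

Intervening on spin_speed: with other inputs at their observed values, gloss = -4*spin_speed - 61. Solving for -85 gives spin_speed = 6, within [0, 7].
Intervening on feed_rate: gloss = -6*feed_rate - 13. Reaching -85 requires feed_rate = 12, outside [0, 7].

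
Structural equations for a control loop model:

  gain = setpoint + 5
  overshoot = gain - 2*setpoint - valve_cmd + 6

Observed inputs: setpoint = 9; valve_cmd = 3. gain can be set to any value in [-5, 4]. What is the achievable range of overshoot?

Intervening on gain fixes its value directly, overriding its dependence on setpoint.
Substituting into the overshoot equation gives overshoot = gain - 15.
Linear in gain, so extremes are at the endpoints: gain = -5 gives overshoot = -20; gain = 4 gives overshoot = -11.

-20 to -11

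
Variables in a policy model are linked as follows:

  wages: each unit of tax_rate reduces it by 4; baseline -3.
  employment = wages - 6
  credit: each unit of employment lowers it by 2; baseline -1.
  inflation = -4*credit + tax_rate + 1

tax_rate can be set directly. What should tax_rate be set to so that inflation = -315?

tax_rate = 8

Substituting into the employment equation gives employment = -4*tax_rate - 9.
credit becomes 8*tax_rate + 17.
So inflation = -31*tax_rate - 67.
Solve -31*tax_rate - 67 = -315: tax_rate = (-315 + 67) / -31 = 8.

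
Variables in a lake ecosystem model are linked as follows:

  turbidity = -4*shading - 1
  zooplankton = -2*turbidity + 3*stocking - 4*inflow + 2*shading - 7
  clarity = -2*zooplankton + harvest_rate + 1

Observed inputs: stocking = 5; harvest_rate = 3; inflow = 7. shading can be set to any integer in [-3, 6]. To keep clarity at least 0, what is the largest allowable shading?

shading = 2

Substituting into the zooplankton equation gives zooplankton = 10*shading - 18.
Substituting into the clarity equation gives clarity = -20*shading + 40.
Require -20*shading + 40 ≥ 0, so shading ≤ 2.
The largest integer in [-3, 6] satisfying this is 2.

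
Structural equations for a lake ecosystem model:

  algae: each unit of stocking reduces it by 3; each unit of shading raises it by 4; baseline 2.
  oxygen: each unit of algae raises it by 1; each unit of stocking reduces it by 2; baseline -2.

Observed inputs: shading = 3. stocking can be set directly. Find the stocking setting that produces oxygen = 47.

Substituting into the algae equation gives algae = -3*stocking + 14.
Substituting into the oxygen equation gives oxygen = -5*stocking + 12.
Solve -5*stocking + 12 = 47: stocking = (47 - 12) / -5 = -7.

stocking = -7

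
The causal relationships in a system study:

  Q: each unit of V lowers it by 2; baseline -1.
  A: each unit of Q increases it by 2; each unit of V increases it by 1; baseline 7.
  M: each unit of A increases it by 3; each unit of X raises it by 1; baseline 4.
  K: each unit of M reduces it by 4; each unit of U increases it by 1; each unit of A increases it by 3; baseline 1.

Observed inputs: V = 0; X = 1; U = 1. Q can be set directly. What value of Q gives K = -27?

Q = -3

Intervening on Q fixes its value directly, overriding its dependence on V.
Substituting into the A equation gives A = 2*Q + 7.
Substituting into the M equation gives M = 6*Q + 26.
Substituting into the K equation gives K = -18*Q - 81.
Solve -18*Q - 81 = -27: Q = (-27 + 81) / -18 = -3.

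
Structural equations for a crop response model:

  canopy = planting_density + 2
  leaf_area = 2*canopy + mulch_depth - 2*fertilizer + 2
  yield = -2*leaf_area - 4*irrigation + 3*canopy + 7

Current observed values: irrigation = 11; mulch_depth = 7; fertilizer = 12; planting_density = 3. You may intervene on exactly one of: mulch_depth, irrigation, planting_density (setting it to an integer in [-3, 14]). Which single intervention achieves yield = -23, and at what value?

set planting_density = 14

Intervening on mulch_depth: yield = -2*mulch_depth + 2. Reaching -23 requires mulch_depth = 25/2, not an integer.
Intervening on irrigation: yield = -4*irrigation + 32. Reaching -23 requires irrigation = 55/4, not an integer.
Intervening on planting_density: with other inputs at their observed values, yield = -planting_density - 9. Solving for -23 gives planting_density = 14, within [-3, 14].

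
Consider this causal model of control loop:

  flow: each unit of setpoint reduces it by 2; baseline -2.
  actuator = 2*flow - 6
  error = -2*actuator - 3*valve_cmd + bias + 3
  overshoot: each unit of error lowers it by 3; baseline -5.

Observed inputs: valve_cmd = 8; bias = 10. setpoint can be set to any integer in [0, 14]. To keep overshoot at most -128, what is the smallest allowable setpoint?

setpoint = 4

Substituting into the actuator equation gives actuator = -4*setpoint - 10.
This gives error = 8*setpoint + 9.
So overshoot = -24*setpoint - 32.
Require -24*setpoint - 32 ≤ -128, so setpoint ≥ 4.
The smallest integer in [0, 14] satisfying this is 4.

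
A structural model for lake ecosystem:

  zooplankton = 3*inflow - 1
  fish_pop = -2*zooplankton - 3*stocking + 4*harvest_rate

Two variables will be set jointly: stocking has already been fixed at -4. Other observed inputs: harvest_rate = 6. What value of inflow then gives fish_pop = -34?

With stocking held at -4:
Substituting into the fish_pop equation gives fish_pop = -6*inflow + 38.
Solve -6*inflow + 38 = -34: inflow = (-34 - 38) / -6 = 12.

inflow = 12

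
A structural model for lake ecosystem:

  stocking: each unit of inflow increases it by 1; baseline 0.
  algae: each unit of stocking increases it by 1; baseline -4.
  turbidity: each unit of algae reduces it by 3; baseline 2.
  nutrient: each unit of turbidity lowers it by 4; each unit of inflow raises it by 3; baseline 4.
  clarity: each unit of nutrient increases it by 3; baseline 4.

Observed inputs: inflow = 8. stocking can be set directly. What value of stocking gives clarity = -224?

Intervening on stocking fixes its value directly, overriding its dependence on inflow.
Substituting into the turbidity equation gives turbidity = -3*stocking + 14.
Substituting into the nutrient equation gives nutrient = 12*stocking - 28.
clarity becomes 36*stocking - 80.
Solve 36*stocking - 80 = -224: stocking = (-224 + 80) / 36 = -4.

stocking = -4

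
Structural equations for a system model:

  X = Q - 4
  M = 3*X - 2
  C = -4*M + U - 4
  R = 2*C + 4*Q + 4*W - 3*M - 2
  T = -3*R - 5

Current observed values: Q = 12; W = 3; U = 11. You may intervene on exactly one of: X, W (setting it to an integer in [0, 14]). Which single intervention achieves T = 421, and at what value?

set W = 10

Intervening on X: T = 99*X - 287. Reaching 421 requires X = 236/33, not an integer.
Intervening on W: with other inputs at their observed values, T = -12*W + 541. Solving for 421 gives W = 10, within [0, 14].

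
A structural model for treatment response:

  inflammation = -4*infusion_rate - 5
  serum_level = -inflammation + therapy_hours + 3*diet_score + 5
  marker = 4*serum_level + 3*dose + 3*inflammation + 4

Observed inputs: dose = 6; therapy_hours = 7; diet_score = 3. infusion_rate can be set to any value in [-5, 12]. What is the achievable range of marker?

Substituting into the serum_level equation gives serum_level = 4*infusion_rate + 26.
Substituting into the marker equation gives marker = 4*infusion_rate + 111.
Linear in infusion_rate, so extremes are at the endpoints: infusion_rate = -5 gives marker = 91; infusion_rate = 12 gives marker = 159.

91 to 159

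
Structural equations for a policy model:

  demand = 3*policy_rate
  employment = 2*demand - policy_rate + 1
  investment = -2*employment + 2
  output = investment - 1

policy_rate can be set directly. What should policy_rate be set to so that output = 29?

policy_rate = -3

Substituting into the employment equation gives employment = 5*policy_rate + 1.
Substituting into the investment equation gives investment = -10*policy_rate.
So output = -10*policy_rate - 1.
Solve -10*policy_rate - 1 = 29: policy_rate = (29 + 1) / -10 = -3.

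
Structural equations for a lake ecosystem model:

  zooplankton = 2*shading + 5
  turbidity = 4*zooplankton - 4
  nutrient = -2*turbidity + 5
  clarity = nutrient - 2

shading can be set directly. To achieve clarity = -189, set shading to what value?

Substituting into the turbidity equation gives turbidity = 8*shading + 16.
nutrient becomes -16*shading - 27.
So clarity = -16*shading - 29.
Solve -16*shading - 29 = -189: shading = (-189 + 29) / -16 = 10.

shading = 10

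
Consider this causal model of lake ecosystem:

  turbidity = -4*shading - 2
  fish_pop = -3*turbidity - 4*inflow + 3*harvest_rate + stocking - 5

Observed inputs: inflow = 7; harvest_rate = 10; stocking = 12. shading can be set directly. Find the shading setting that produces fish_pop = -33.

Substituting into the fish_pop equation gives fish_pop = 12*shading + 15.
Solve 12*shading + 15 = -33: shading = (-33 - 15) / 12 = -4.

shading = -4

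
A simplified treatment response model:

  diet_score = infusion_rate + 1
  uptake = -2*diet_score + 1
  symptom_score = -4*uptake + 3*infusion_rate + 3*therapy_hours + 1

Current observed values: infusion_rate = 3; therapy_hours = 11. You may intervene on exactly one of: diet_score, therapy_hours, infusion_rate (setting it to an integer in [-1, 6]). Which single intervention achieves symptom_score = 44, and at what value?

set therapy_hours = 2

Intervening on diet_score: symptom_score = 8*diet_score + 39. Reaching 44 requires diet_score = 5/8, not an integer.
Intervening on therapy_hours: with other inputs at their observed values, symptom_score = 3*therapy_hours + 38. Solving for 44 gives therapy_hours = 2, within [-1, 6].
Intervening on infusion_rate: symptom_score = 11*infusion_rate + 38. Reaching 44 requires infusion_rate = 6/11, not an integer.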